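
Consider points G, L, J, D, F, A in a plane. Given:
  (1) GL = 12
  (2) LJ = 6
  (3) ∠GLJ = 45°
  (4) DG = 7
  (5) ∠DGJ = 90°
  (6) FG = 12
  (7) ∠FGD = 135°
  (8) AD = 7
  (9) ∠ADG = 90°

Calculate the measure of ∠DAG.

Step 1: By the law of cosines on triangle ADG: AG² = 7² + 7² − 2·7·7·cos(90°) = 98, so AG = 7·√2.
Step 2: By the inverse law of cosines on triangle DAG: cos(∠DAG) = (7² + (7·√2)² − 7²) / (2·7·7·√2) = 98/138.59 = 0.7071, so ∠DAG = 45°.

Therefore, the measure of angle ∠DAG = 45°.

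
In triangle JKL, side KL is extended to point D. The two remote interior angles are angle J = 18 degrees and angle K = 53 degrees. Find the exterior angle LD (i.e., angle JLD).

By the exterior angle theorem, an exterior angle of a triangle equals the sum of the two remote interior angles.
Exterior angle = angle J + angle K
Exterior angle = 18 + 53 = 71 degrees

71 degrees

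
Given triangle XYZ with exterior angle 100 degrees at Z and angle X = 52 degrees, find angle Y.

The exterior angle theorem states that an exterior angle equals the sum of the two non-adjacent interior angles.
So 100 = 52 + angle Y, which gives angle Y = 100 - 52 = 48 degrees.

48 degrees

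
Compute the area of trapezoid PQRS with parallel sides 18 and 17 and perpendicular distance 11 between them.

Area = (18 + 17) * 11 / 2 = 385 / 2 = 385/2

385/2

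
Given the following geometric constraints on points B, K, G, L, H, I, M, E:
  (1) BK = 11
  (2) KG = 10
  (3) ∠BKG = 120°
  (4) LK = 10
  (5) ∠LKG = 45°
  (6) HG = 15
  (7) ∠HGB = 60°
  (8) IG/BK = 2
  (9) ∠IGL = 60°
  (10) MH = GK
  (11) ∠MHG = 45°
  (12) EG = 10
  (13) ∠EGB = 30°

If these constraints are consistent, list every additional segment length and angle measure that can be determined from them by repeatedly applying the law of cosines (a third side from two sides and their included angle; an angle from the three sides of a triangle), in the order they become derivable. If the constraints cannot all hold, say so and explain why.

The constraints are consistent. Derivable facts, in order:
After 1 step:
- BG ≈ 18.19
- GL ≈ 7.65
- GM ≈ 10.62
After 2 steps:
- BE ≈ 10.76
- BH ≈ 16.83
- LI ≈ 19.34
- ∠BGK = 31.57°
- ∠GBK = 28.43°
- ∠GLK = 67.5°
- ∠GMH = 93.27°
- ∠HGM = 41.73°
- ∠KGL = 67.5°
After 3 steps:
- ∠BEG = 122.32°
- ∠BHG = 69.46°
- ∠EBG = 27.68°
- ∠GBH = 50.54°
- ∠GIL = 20.04°
- ∠GLI = 99.96°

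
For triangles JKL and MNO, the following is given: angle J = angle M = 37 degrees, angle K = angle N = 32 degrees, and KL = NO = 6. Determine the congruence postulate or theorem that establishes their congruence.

Consider the given information: angle J = angle M = 37 degrees, angle K = angle N = 32 degrees, and KL = NO = 6
This is not ASA or HL: ASA requires two angles and the side between them. HL only applies to right triangles with matching hypotenuse and leg.
The correct criterion is AAS. Two pairs of corresponding angles and a non-included side are equal (Angle-Angle-Side).

AAS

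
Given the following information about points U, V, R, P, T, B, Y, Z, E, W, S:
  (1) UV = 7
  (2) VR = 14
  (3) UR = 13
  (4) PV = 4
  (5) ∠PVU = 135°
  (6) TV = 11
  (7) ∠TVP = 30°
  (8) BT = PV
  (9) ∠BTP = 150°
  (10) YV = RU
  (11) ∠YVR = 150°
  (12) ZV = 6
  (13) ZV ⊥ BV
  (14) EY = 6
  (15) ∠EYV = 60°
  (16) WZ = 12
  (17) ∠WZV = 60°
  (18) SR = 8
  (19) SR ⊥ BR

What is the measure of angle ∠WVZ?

Step 1: By the law of cosines on triangle VZW: VW² = 6² + 12² − 2·6·12·cos(60°) = 108, so VW = 6·√3.
Step 2: By the inverse law of cosines on triangle WVZ: cos(∠WVZ) = ((6·√3)² + 6² − 12²) / (2·6·√3·6) = 0/124.71 = 0, so ∠WVZ = 90°.

Therefore, the measure of angle ∠WVZ = 90°.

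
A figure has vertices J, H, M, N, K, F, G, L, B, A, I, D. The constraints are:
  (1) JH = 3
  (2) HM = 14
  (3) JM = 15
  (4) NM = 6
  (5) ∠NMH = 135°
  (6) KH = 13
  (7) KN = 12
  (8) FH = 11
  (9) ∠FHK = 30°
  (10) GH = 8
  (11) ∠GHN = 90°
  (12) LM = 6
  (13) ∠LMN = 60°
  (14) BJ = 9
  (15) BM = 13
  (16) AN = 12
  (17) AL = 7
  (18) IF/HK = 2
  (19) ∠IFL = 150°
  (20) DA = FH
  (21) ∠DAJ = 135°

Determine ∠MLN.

Step 1: By the law of cosines on triangle LMN: LN² = 6² + 6² − 2·6·6·cos(60°) = 36, so LN = 6.
Step 2: By the inverse law of cosines on triangle MLN: cos(∠MLN) = (6² + 6² − 6²) / (2·6·6) = 36/72 = 0.5, so ∠MLN = 60°.

Therefore, the measure of angle ∠MLN = 60°.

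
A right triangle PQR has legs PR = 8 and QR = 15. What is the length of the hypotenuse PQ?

In a right triangle, the square of the hypotenuse equals the sum of the squares of the two legs.
The legs are 8 and 15, so the hypotenuse = sqrt(64 + 225) = sqrt(289) = 17.

17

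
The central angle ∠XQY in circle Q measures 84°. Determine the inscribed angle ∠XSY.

Inscribed angle = 84° / 2 = 42° (inscribed angle theorem).

42°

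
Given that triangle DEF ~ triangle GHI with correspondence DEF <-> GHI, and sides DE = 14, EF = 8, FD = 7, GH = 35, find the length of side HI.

k = 35/14 = 5/2. HI = 5/2 * 8 = 20.

20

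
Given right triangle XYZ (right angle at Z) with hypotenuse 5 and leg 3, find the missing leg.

Rearranging the Pythagorean theorem to solve for the unknown leg:
leg^2 = hypotenuse^2 - known_leg^2 = 25 - 9 = 16
leg = sqrt(16) = 4.

4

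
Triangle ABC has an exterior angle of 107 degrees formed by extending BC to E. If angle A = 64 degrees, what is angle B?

angle B = 107 - 64 = 43 degrees (exterior angle theorem).

43 degrees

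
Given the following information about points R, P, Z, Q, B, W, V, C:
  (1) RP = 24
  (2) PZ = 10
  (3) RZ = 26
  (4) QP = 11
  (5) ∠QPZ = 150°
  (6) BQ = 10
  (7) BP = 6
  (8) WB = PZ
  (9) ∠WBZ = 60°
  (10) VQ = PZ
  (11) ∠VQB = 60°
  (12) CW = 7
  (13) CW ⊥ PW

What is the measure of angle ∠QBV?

From the given relations: VQ = PZ = 10.
Step 1: By the law of cosines on triangle BQV: BV² = 10² + 10² − 2·10·10·cos(60°) = 100, so BV = 10.
Step 2: By the inverse law of cosines on triangle QBV: cos(∠QBV) = (10² + 10² − 10²) / (2·10·10) = 100/200 = 0.5, so ∠QBV = 60°.

Therefore, the measure of angle ∠QBV = 60°.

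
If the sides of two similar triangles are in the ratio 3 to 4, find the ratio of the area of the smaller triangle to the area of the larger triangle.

The ratio of areas of similar triangles equals the square of the side ratio.
Side ratio = 3:4
Area ratio = (3/4)^2 = 9/16 = 9:16

9:16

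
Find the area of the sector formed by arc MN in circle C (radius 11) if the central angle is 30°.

Sector area = π(11²)(1/12) = 121*pi/12

121*pi/12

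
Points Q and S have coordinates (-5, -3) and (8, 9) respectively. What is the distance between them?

The horizontal distance is |8 - -5| = 13 and the vertical distance is |9 - -3| = 12.
By the Pythagorean theorem, d = sqrt(13^2 + 12^2) = sqrt(313).

sqrt(313)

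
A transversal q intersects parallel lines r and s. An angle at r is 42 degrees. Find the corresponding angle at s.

Corresponding angles are equal: 42 degrees.

42 degrees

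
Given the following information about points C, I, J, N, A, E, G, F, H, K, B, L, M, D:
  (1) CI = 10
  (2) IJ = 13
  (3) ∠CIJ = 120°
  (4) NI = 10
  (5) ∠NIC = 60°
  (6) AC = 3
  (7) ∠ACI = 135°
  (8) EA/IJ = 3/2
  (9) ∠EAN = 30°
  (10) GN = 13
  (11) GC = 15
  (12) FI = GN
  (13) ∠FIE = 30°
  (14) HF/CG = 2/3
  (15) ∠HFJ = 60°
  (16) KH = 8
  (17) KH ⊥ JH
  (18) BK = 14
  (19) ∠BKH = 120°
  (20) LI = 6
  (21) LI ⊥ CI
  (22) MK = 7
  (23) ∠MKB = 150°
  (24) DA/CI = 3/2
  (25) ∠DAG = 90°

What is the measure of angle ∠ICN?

Step 1: By the law of cosines on triangle CIN: CN² = 10² + 10² − 2·10·10·cos(60°) = 100, so CN = 10.
Step 2: By the inverse law of cosines on triangle ICN: cos(∠ICN) = (10² + 10² − 10²) / (2·10·10) = 100/200 = 0.5, so ∠ICN = 60°.

Therefore, the measure of angle ∠ICN = 60°.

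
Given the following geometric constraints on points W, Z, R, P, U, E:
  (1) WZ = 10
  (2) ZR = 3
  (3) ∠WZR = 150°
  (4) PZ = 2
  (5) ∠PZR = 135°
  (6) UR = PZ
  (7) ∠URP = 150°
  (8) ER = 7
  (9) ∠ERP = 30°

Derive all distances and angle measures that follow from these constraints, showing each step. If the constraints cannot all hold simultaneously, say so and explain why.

The constraints are consistent.

From the given relations:
  UR = PZ = 2

Step 1: From WZ = 10, ZR = 3, and ∠WZR = 150°, by the law of cosines:
  WR² = WZ² + ZR² - 2·WZ·ZR·cos(150°) = 100 + 9 + 51.96 = 161
  WR ≈ 12.69

Step 2: From RZ = 3, ZP = 2, and ∠RZP = 135°, by the law of cosines:
  RP² = RZ² + ZP² - 2·RZ·ZP·cos(135°) = 9 + 4 + 8.485 = 21.49
  RP ≈ 4.64

Step 3: From PR = 4.64, RU = 2, and ∠PRU = 150°, by the law of cosines:
  PU² = PR² + RU² - 2·PR·RU·cos(150°) = 21.49 + 4 + 16.06 = 41.54
  PU ≈ 6.45

Step 4: From PR = 4.64, RE = 7, and ∠PRE = 30°, by the law of cosines:
  PE² = PR² + RE² - 2·PR·RE·cos(30°) = 21.49 + 49 - 56.2 = 14.29
  PE ≈ 3.78

Step 5: From WR = 12.69, WZ = 10, RZ = 3, by the inverse law of cosines:
  cos(∠RWZ) = (WR² + WZ² - RZ²) / (2·WR·WZ)
  ∠RWZ = 6.79°

Step 6: From RP = 4.64, RZ = 3, PZ = 2, by the inverse law of cosines:
  cos(∠PRZ) = (RP² + RZ² - PZ²) / (2·RP·RZ)
  ∠PRZ = 17.76°

Step 7: From RW = 12.69, RZ = 3, WZ = 10, by the inverse law of cosines:
  cos(∠WRZ) = (RW² + RZ² - WZ²) / (2·RW·RZ)
  ∠WRZ = 23.21°

Step 8: From PR = 4.64, PZ = 2, RZ = 3, by the inverse law of cosines:
  cos(∠RPZ) = (PR² + PZ² - RZ²) / (2·PR·PZ)
  ∠RPZ = 27.24°

Step 9: From PE = 3.78, PR = 4.64, ER = 7, by the inverse law of cosines:
  cos(∠EPR) = (PE² + PR² - ER²) / (2·PE·PR)
  ∠EPR = 112.18°

Step 10: From PR = 4.64, PU = 6.45, RU = 2, by the inverse law of cosines:
  cos(∠RPU) = (PR² + PU² - RU²) / (2·PR·PU)
  ∠RPU = 8.93°

Step 11: From UP = 6.45, UR = 2, PR = 4.64, by the inverse law of cosines:
  cos(∠PUR) = (UP² + UR² - PR²) / (2·UP·UR)
  ∠PUR = 21.07°

Step 12: From EP = 3.78, ER = 7, PR = 4.64, by the inverse law of cosines:
  cos(∠PER) = (EP² + ER² - PR²) / (2·EP·ER)
  ∠PER = 37.82°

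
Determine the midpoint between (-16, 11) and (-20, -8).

The midpoint is the point halfway along the segment.
Move half the horizontal distance: -16 + (-20 - -16)/2 = -16 + -4/2 = -18
Move half the vertical distance: 11 + (-8 - 11)/2 = 11 + -19/2 = 3/2
Midpoint = (-18, 3/2)

(-18, 3/2)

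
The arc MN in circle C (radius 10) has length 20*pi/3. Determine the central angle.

θ = 360 × 20*pi/3 / (2π × 10) = 120° (rearranging arc length formula).

120°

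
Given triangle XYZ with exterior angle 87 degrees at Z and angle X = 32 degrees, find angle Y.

The exterior angle theorem states that an exterior angle equals the sum of the two non-adjacent interior angles.
So 87 = 32 + angle Y, which gives angle Y = 87 - 32 = 55 degrees.

55 degrees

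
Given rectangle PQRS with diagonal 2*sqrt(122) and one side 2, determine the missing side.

b = sqrt(d^2 - a^2) = sqrt(488 - 4) = sqrt(484) = 22

22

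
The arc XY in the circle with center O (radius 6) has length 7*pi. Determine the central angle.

The full circumference is 2πr = 12*pi.
The arc is 7*pi / 12*pi = 7/12 of the full circle.
So the central angle = 7/12 × 360° = 210°.

210°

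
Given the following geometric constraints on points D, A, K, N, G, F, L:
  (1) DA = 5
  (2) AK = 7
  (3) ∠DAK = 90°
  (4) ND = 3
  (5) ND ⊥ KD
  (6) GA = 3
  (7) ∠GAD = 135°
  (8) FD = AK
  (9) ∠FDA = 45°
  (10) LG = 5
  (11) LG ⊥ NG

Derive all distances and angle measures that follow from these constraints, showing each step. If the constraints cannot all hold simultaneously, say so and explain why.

The constraints are consistent.

From the given relations:
  FD = AK = 7

Step 1: From DA = 5, AK = 7, and ∠DAK = 90°, by the law of cosines:
  DK² = DA² + AK² - 2·DA·AK·cos(90°) = 25 + 49 - 0 = 74
  DK = √74

Step 2: From DA = 5, AG = 3, and ∠DAG = 135°, by the law of cosines:
  DG² = DA² + AG² - 2·DA·AG·cos(135°) = 25 + 9 + 21.21 = 55.21
  DG ≈ 7.43

Step 3: From AD = 5, DF = 7, and ∠ADF = 45°, by the law of cosines:
  AF² = AD² + DF² - 2·AD·DF·cos(45°) = 25 + 49 - 49.5 = 24.5
  AF ≈ 4.95

Step 4: From KD = √74, DN = 3, and ∠KDN = 90°, by the law of cosines:
  KN² = KD² + DN² - 2·KD·DN·cos(90°) = 74 + 9 - 0 = 83
  KN = √83

Step 5: From DA = 5, DG = 7.43, AG = 3, by the inverse law of cosines:
  cos(∠ADG) = (DA² + DG² - AG²) / (2·DA·DG)
  ∠ADG = 16.59°

Step 6: From DA = 5, DK = √74, AK = 7, by the inverse law of cosines:
  cos(∠ADK) = (DA² + DK² - AK²) / (2·DA·DK)
  ∠ADK = 54.46°

Step 7: From AD = 5, AF = 4.95, DF = 7, by the inverse law of cosines:
  cos(∠DAF) = (AD² + AF² - DF²) / (2·AD·AF)
  ∠DAF = 89.42°

Step 8: From KA = 7, KD = √74, AD = 5, by the inverse law of cosines:
  cos(∠AKD) = (KA² + KD² - AD²) / (2·KA·KD)
  ∠AKD = 35.54°

Step 9: From GA = 3, GD = 7.43, AD = 5, by the inverse law of cosines:
  cos(∠AGD) = (GA² + GD² - AD²) / (2·GA·GD)
  ∠AGD = 28.41°

Step 10: From FA = 4.95, FD = 7, AD = 5, by the inverse law of cosines:
  cos(∠AFD) = (FA² + FD² - AD²) / (2·FA·FD)
  ∠AFD = 45.58°

Step 11: From KD = √74, KN = √83, DN = 3, by the inverse law of cosines:
  cos(∠DKN) = (KD² + KN² - DN²) / (2·KD·KN)
  ∠DKN = 19.23°

Step 12: From ND = 3, NK = √83, DK = √74, by the inverse law of cosines:
  cos(∠DNK) = (ND² + NK² - DK²) / (2·ND·NK)
  ∠DNK = 70.77°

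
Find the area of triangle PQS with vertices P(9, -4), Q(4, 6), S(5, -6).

The Shoelace formula computes the area from vertex coordinates by summing cross products.
For vertices (9,-4), (4,6), (5,-6):
Signed sum = 9*6 - 4*-4 + 4*-6 - 5*6 + 5*-4 - 9*-6
= 70 + -54 + 34 = 50
Area = (1/2)|50| = 25.

25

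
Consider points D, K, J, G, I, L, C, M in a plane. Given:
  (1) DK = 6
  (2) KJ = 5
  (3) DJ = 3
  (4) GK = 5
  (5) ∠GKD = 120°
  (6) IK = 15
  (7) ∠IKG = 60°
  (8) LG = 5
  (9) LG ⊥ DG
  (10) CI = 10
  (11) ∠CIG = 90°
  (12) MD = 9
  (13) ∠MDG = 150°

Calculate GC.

Step 1: By the law of cosines on triangle GKI: GI² = 5² + 15² − 2·5·15·cos(60°) = 175, so GI = 5·√7.
Step 2: By the law of cosines on triangle GIC: GC² = (5·√7)² + 10² − 2·5·√7·10·cos(90°) = 275, so GC = 5·√11.

Therefore, the length of GC = 5·√11.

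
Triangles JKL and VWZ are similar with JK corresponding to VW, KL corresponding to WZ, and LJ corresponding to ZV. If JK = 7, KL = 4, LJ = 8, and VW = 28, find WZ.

Similar triangles have proportional sides. Setting up the proportion:
VW / JK = WZ / KL
28 / 7 = WZ / 4
WZ = 4 * 28 / 7 = 16.

16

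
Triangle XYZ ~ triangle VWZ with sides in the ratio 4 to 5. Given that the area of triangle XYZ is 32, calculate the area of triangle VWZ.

Area ratio = (4/5)^2 = 16/25. Area of VWZ = 32 * 25/16 = 50.

50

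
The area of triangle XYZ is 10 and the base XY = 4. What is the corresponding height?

Rearranging the area formula Area = (1/2) * base * height:
height = 2 * Area / base = 2 * 10 / 4 = 5.

5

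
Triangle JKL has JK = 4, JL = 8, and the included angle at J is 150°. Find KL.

Law of cosines: KL^2 = 4^2 + 8^2 - 2(4)(8)cos(150°) = 32*sqrt(3) + 80, so KL = 4*sqrt(2*sqrt(3) + 5).

4*sqrt(2*sqrt(3) + 5)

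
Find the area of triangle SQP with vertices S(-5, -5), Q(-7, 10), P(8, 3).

Using the Shoelace formula for a triangle:
Area = (1/2)|x0(y1 - y2) + x1(y2 - y0) + x2(y0 - y1)|
Area = (1/2)|-5(10 - 3) + -7(3 - -5) + 8(-5 - 10)|
Area = (1/2)|-35 + -56 + -120|
Area = (1/2)|-211|
Area = (1/2)(211)
Area = 211/2

211/2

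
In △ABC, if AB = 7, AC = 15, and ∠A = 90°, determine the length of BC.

Since angle A = 90°, this is a right triangle and the law of cosines reduces to the Pythagorean theorem.
BC^2 = 7^2 + 15^2 = 274
BC = sqrt(274)

sqrt(274)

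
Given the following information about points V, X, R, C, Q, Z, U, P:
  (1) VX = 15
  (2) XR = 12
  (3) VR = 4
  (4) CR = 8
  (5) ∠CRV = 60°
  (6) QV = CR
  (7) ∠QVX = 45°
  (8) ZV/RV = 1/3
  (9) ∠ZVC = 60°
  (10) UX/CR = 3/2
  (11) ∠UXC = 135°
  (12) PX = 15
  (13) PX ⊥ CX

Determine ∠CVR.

Step 1: By the law of cosines on triangle VRC: VC² = 4² + 8² − 2·4·8·cos(60°) = 48, so VC = 4·√3.
Step 2: By the inverse law of cosines on triangle CVR: cos(∠CVR) = ((4·√3)² + 4² − 8²) / (2·4·√3·4) = 0/55.43 = 0, so ∠CVR = 90°.

Therefore, the measure of angle ∠CVR = 90°.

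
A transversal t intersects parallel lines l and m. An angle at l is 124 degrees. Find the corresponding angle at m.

Corresponding angles formed by parallel lines and a transversal are equal.
The given angle is 124 degrees.
The corresponding angle = 124 degrees.

124 degrees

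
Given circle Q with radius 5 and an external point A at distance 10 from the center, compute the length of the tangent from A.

tangent = √(d² - r²) = √(10² - 5²) = √(100 - 25) = √75 = 5*sqrt(3)

5*sqrt(3)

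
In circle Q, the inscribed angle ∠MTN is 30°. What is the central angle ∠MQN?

By the inscribed angle theorem, the central angle is twice the inscribed angle.
Central angle = 2 × 30° = 60°

60°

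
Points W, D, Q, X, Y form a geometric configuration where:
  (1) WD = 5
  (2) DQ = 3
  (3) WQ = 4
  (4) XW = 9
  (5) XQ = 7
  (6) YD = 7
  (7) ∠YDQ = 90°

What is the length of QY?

Step 1: By the law of cosines on triangle QDY: QY² = 3² + 7² − 2·3·7·cos(90°) = 58, so QY = √58.

Therefore, the length of QY = √58.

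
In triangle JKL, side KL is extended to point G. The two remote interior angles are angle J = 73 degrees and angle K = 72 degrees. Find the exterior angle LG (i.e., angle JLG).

Exterior angle = 73 + 72 = 145 degrees (exterior angle theorem).

145 degrees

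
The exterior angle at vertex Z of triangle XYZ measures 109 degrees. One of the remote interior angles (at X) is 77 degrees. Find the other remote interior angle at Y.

By the exterior angle theorem: exterior angle = sum of remote interior angles.
109 = 77 + angle Y
angle Y = 109 - 77 = 32 degrees

32 degrees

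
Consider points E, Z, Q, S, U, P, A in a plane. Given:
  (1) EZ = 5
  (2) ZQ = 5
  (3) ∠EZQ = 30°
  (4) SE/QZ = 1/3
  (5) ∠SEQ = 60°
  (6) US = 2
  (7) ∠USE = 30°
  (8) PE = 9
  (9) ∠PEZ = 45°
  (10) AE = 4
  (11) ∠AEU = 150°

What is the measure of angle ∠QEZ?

Step 1: By the law of cosines on triangle EZQ: EQ² = 5² + 5² − 2·5·5·cos(30°) = 6.7, so EQ ≈ 2.59.
Step 2: By the inverse law of cosines on triangle QEZ: cos(∠QEZ) = (2.59² + 5² − 5²) / (2·2.59·5) = 6.7/25.88 = 0.2588, so ∠QEZ = 75°.

Therefore, the measure of angle ∠QEZ = 75°.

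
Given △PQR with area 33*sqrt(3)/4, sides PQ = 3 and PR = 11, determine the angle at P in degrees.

sin(C) = 2 * 33*sqrt(3)/4 / (3 * 11) = sqrt(3)/2, so C = arcsin(sqrt(3)/2) = 60°.
Since sin(180° - C) = sin(C), the obtuse angle 120° gives the same area, so C = 60° or C = 120°.

60° or 120°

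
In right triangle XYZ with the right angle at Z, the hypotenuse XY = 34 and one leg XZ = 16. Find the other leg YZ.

By the Pythagorean theorem: YZ^2 = XY^2 - XZ^2
YZ^2 = 34^2 - 16^2 = 1156 - 256 = 900
YZ = sqrt(900) = 30

30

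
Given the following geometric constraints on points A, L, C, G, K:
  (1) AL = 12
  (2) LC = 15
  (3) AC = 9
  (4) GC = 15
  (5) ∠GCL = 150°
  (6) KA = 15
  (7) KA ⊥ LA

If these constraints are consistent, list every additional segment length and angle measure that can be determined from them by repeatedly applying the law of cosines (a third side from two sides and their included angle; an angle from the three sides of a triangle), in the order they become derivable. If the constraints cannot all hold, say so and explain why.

The constraints are consistent. Derivable facts, in order:
After 1 step:
- LG ≈ 28.98
- LK = 3·√41
- ∠ACL = 53.13°
- ∠ALC = 36.87°
- ∠CAL = 90°
After 2 steps:
- ∠AKL = 38.66°
- ∠ALK = 51.34°
- ∠CGL = 15°
- ∠CLG = 15°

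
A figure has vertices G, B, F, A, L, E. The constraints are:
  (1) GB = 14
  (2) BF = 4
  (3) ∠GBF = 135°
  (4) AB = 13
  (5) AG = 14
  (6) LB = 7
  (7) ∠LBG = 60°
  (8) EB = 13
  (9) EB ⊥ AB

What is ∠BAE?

Step 1: By the law of cosines on triangle ABE: AE² = 13² + 13² − 2·13·13·cos(90°) = 338, so AE = 13·√2.
Step 2: By the inverse law of cosines on triangle BAE: cos(∠BAE) = (13² + (13·√2)² − 13²) / (2·13·13·√2) = 338/478 = 0.7071, so ∠BAE = 45°.

Therefore, the measure of angle ∠BAE = 45°.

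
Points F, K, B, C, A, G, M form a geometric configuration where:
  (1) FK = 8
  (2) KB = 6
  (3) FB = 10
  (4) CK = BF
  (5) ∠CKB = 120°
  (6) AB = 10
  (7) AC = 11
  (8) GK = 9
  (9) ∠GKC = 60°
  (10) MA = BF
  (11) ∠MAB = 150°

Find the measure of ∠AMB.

From the given relations: MA = BF = 10.
Step 1: By the law of cosines on triangle MAB: MB² = 10² + 10² − 2·10·10·cos(150°) = 373.21, so MB ≈ 19.32.
Step 2: By the inverse law of cosines on triangle AMB: cos(∠AMB) = (10² + 19.32² − 10²) / (2·10·19.32) = 373.21/386.37 = 0.9659, so ∠AMB = 15°.

Therefore, the measure of angle ∠AMB = 15°.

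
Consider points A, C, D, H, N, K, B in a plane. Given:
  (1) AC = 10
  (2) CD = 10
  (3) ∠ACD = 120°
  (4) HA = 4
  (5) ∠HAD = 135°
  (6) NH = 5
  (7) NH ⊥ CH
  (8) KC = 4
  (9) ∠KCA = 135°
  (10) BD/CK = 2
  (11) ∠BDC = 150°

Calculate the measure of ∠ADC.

Step 1: By the law of cosines on triangle DCA: DA² = 10² + 10² − 2·10·10·cos(120°) = 300, so DA = 10·√3.
Step 2: By the inverse law of cosines on triangle ADC: cos(∠ADC) = ((10·√3)² + 10² − 10²) / (2·10·√3·10) = 300/346.41 = 0.866, so ∠ADC = 30°.

Therefore, the measure of angle ∠ADC = 30°.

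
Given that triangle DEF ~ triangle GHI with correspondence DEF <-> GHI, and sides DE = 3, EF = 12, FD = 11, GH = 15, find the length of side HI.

Similar triangles have proportional sides. Setting up the proportion:
GH / DE = HI / EF
15 / 3 = HI / 12
HI = 12 * 15 / 3 = 60.

60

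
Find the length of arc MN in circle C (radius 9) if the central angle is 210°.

The full circumference is 2πr = 2π(9) = 18*pi.
The arc spans 210° out of 360°, which is a fraction of 7/12.
Arc length = 18*pi × 7/12 = 21*pi/2.

21*pi/2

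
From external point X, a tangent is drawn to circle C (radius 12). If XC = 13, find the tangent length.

Let T be the point of tangency. Then CT ⊥ XT (radius ⊥ tangent).
In right triangle CTX: CX² = CT² + XT²
13² = 12² + XT²
XT² = 25, XT = 5

5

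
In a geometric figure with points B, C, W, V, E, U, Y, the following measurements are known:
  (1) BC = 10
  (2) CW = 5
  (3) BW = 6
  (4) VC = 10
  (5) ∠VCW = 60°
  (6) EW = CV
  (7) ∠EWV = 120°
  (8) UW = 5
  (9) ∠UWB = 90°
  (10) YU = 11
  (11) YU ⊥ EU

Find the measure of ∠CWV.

Step 1: By the law of cosines on triangle WCV: WV² = 5² + 10² − 2·5·10·cos(60°) = 75, so WV = 5·√3.
Step 2: By the inverse law of cosines on triangle CWV: cos(∠CWV) = (5² + (5·√3)² − 10²) / (2·5·5·√3) = 0/86.6 = 0, so ∠CWV = 90°.

Therefore, the measure of angle ∠CWV = 90°.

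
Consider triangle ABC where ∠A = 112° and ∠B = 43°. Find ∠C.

angle C = 180 - 112 - 43 = 25 degrees.

25 degrees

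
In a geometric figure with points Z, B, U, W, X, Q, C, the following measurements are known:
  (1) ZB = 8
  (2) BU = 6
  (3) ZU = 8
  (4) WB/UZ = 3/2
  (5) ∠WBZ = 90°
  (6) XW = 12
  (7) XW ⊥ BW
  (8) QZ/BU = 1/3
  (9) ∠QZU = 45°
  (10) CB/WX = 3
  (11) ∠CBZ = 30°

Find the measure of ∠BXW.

From the given relations: WB = 3/2·UZ = 3/2·8 = 12.
Step 1: By the law of cosines on triangle XWB: XB² = 12² + 12² − 2·12·12·cos(90°) = 288, so XB = 12·√2.
Step 2: By the inverse law of cosines on triangle BXW: cos(∠BXW) = ((12·√2)² + 12² − 12²) / (2·12·√2·12) = 288/407.29 = 0.7071, so ∠BXW = 45°.

Therefore, the measure of angle ∠BXW = 45°.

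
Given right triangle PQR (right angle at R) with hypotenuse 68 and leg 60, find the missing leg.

QR = sqrt(68^2 - 60^2) = sqrt(1024) = 32

32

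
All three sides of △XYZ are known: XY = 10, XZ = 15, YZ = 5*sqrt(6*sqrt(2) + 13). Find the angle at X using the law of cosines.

cos(X) = (10² + 15² - (5*sqrt(6*sqrt(2) + 13))²) / (2 × 10 × 15) = -sqrt(2)/2, so X = arccos(-sqrt(2)/2) = 135°.

135°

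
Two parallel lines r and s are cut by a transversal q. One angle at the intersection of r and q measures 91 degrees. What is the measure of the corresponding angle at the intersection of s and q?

Corresponding angles are equal: 91 degrees.

91 degrees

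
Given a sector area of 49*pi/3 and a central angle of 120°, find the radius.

Sector area A = πr² × θ/360, so r² = 360A / (πθ).
r² = 360 × 49*pi/3 / (π × 120)
r² = 49
r = 7

7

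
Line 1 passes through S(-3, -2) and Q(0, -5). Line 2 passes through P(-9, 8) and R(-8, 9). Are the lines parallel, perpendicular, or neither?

Slope of line 1: m1 = (-5 - -2)/(0 - -3) = -3/3 = -1
Slope of line 2: m2 = (9 - 8)/(-8 - -9) = 1/1 = 1
m1 * m2 = -1, so perpendicular.

Perpendicular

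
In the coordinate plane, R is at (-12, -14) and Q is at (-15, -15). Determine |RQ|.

d = sqrt((-3)^2 + (-1)^2) = sqrt(10)

sqrt(10)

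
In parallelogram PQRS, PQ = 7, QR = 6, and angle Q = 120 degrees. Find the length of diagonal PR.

Law of cosines: d^2 = 7^2 + 6^2 - 2(7)(6)cos(120°) = 127, so d = sqrt(127).

sqrt(127)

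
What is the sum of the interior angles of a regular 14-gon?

The sum of interior angles of an n-sided polygon is (n - 2) * 180.
For n = 14: (14 - 2) * 180 = 12 * 180 = 2160 degrees.

2160 degrees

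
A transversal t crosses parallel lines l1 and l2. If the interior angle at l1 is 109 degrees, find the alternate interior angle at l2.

Alternate interior angles formed by parallel lines and a transversal are equal.
The given angle is 109 degrees.
The alternate interior angle = 109 degrees.

109 degrees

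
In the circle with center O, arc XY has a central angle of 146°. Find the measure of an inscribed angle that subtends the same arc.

By the inscribed angle theorem, the inscribed angle is half the central angle.
Inscribed angle = 146° / 2 = 73°

73°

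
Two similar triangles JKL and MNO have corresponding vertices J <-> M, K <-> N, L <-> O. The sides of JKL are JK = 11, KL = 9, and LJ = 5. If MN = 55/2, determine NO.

Similar triangles have proportional sides. Setting up the proportion:
MN / JK = NO / KL
55/2 / 11 = NO / 9
NO = 9 * 55/2 / 11 = 45/2.

45/2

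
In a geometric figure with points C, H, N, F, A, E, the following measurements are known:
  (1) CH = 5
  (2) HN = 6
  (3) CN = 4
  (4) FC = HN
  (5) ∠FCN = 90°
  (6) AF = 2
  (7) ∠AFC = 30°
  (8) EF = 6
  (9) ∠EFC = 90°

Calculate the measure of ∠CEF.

From the given relations: FC = HN = 6.
Step 1: By the law of cosines on triangle EFC: EC² = 6² + 6² − 2·6·6·cos(90°) = 72, so EC = 6·√2.
Step 2: By the inverse law of cosines on triangle CEF: cos(∠CEF) = ((6·√2)² + 6² − 6²) / (2·6·√2·6) = 72/101.82 = 0.7071, so ∠CEF = 45°.

Therefore, the measure of angle ∠CEF = 45°.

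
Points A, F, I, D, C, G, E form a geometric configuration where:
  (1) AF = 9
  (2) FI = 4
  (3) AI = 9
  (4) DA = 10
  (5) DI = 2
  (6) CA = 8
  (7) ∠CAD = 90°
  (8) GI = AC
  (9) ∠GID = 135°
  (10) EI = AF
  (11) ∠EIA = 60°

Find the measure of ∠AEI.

From the given relations: EI = AF = 9.
Step 1: By the law of cosines on triangle EIA: EA² = 9² + 9² − 2·9·9·cos(60°) = 81, so EA = 9.
Step 2: By the inverse law of cosines on triangle AEI: cos(∠AEI) = (9² + 9² − 9²) / (2·9·9) = 81/162 = 0.5, so ∠AEI = 60°.

Therefore, the measure of angle ∠AEI = 60°.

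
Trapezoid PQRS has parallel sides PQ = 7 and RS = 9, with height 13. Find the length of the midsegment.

The midsegment of a trapezoid = (base1 + base2) / 2
midsegment = (7 + 9) / 2
midsegment = 16 / 2
midsegment = 8

8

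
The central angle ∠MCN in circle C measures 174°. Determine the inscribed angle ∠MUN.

By the inscribed angle theorem, the inscribed angle is half the central angle.
Inscribed angle = 174° / 2 = 87°

87°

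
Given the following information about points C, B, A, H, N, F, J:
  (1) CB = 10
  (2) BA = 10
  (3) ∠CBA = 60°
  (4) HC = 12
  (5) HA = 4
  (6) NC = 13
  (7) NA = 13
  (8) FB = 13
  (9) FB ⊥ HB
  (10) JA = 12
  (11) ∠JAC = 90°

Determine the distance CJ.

Step 1: By the law of cosines on triangle CBA: CA² = 10² + 10² − 2·10·10·cos(60°) = 100, so CA = 10.
Step 2: By the law of cosines on triangle CAJ: CJ² = 10² + 12² − 2·10·12·cos(90°) = 244, so CJ = 2·√61.

Therefore, the length of CJ = 2·√61.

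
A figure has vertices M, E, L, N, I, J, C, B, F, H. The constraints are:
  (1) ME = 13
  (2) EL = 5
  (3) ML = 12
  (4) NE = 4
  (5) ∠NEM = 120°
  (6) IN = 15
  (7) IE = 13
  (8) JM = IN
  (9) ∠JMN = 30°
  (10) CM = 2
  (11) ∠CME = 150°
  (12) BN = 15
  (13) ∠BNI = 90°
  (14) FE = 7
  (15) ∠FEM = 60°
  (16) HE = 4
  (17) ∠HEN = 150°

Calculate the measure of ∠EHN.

Step 1: By the law of cosines on triangle HEN: HN² = 4² + 4² − 2·4·4·cos(150°) = 59.71, so HN ≈ 7.73.
Step 2: By the inverse law of cosines on triangle EHN: cos(∠EHN) = (4² + 7.73² − 4²) / (2·4·7.73) = 59.71/61.82 = 0.9659, so ∠EHN = 15°.

Therefore, the measure of angle ∠EHN = 15°.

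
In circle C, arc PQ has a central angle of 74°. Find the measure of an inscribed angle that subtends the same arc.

An inscribed angle intercepts an arc from a point on the circle, while the central angle intercepts the same arc from the center.
The inscribed angle is always half the central angle: 74° / 2 = 37°.

37°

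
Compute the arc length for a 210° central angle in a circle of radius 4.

The full circumference is 2πr = 2π(4) = 8*pi.
The arc spans 210° out of 360°, which is a fraction of 7/12.
Arc length = 8*pi × 7/12 = 14*pi/3.

14*pi/3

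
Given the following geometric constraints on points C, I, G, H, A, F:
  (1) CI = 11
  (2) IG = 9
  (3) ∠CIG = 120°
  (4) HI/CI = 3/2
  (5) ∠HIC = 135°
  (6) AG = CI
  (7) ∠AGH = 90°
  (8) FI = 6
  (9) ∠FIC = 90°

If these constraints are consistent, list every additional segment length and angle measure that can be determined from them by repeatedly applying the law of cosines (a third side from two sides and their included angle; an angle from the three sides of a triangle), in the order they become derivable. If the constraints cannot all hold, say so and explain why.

The constraints are consistent. Derivable facts, in order:
After 1 step:
- CF = √157
- CG ≈ 17.35
- CH ≈ 25.49
After 2 steps:
- ∠CFI = 61.39°
- ∠CGI = 33.3°
- ∠CHI = 17.76°
- ∠FCI = 28.61°
- ∠GCI = 26.7°
- ∠HCI = 27.24°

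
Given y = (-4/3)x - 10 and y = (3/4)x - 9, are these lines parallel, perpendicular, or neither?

Slope of line 1: m1 = -4/3
Slope of line 2: m2 = 3/4
Two lines are perpendicular when the product of their slopes is -1 (negative reciprocals).
m1 * m2 = (-4/3) * (3/4) = -1, confirming perpendicularity.

Perpendicular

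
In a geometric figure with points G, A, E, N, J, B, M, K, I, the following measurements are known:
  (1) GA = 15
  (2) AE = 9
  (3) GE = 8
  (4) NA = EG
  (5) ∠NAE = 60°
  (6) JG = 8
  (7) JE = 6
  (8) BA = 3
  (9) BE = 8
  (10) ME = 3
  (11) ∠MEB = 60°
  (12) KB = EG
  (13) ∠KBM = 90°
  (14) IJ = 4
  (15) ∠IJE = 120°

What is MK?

From the given relations: KB = EG = 8.
Step 1: By the law of cosines on triangle BEM: BM² = 8² + 3² − 2·8·3·cos(60°) = 49, so BM = 7.
Step 2: By the law of cosines on triangle MBK: MK² = 7² + 8² − 2·7·8·cos(90°) = 113, so MK = √113.

Therefore, the length of MK = √113.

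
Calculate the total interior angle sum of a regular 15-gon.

The sum of interior angles of an n-sided polygon is (n - 2) * 180.
For n = 15: (15 - 2) * 180 = 13 * 180 = 2340 degrees.

2340 degrees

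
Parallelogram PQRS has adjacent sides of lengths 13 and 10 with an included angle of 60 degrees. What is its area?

Area = a * b * sin(theta)
Area = 13 * 10 * sin(60 degrees)
Area = 130 * sqrt(3)/2
Area = 65*sqrt(3)

65*sqrt(3)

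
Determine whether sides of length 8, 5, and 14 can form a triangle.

No.
The triangle inequality is violated: 8 + 5 = 13 ≤ 14.
These lengths cannot form a triangle.

No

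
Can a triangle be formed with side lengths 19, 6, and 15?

For three segments to close into a triangle, no single side can be as long as the other two combined.
The longest side is 19, and 6 + 15 = 21 > 19.
A triangle can be formed.

Yes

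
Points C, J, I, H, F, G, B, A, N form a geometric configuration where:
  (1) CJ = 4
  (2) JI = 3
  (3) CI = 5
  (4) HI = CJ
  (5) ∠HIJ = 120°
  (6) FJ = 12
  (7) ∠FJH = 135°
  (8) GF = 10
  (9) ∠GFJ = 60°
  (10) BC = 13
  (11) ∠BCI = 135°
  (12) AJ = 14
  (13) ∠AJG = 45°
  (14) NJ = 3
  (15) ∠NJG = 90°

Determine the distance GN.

Step 1: By the law of cosines on triangle JFG: JG² = 12² + 10² − 2·12·10·cos(60°) = 124, so JG = 2·√31.
Step 2: By the law of cosines on triangle GJN: GN² = (2·√31)² + 3² − 2·2·√31·3·cos(90°) = 133, so GN = √133.

Therefore, the length of GN = √133.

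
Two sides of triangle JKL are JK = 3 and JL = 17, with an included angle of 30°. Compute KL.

Law of cosines: KL^2 = 3^2 + 17^2 - 2(3)(17)cos(30°) = 298 - 51*sqrt(3), so KL = sqrt(298 - 51*sqrt(3)).

sqrt(298 - 51*sqrt(3))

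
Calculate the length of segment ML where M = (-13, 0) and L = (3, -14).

d = sqrt((16)^2 + (-14)^2) = sqrt(452) = 2*sqrt(113)

2*sqrt(113)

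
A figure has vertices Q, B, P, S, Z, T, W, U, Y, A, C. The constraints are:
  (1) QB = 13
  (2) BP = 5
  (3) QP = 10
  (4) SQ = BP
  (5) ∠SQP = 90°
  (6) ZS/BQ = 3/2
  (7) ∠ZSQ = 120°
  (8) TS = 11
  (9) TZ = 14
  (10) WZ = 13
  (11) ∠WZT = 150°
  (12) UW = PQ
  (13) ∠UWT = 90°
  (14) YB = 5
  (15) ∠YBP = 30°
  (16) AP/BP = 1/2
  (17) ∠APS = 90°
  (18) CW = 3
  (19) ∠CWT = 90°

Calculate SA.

From the given relations: SQ = BP = 5; AP = 1/2·BP = 1/2·5 ≈ 2.5.
Step 1: By the law of cosines on triangle SQP: SP² = 5² + 10² − 2·5·10·cos(90°) = 125, so SP = 5·√5.
Step 2: By the law of cosines on triangle SPA: SA² = (5·√5)² + 2.5² − 2·5·√5·2.5·cos(90°) = 131.25, so SA = 5/2·√21.

Therefore, the length of SA = 5/2·√21.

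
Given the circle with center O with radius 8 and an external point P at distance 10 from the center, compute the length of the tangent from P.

Let T be the point of tangency. Then OT ⊥ PT (radius ⊥ tangent).
In right triangle OTP: OP² = OT² + PT²
10² = 8² + PT²
PT² = 36, PT = 6

6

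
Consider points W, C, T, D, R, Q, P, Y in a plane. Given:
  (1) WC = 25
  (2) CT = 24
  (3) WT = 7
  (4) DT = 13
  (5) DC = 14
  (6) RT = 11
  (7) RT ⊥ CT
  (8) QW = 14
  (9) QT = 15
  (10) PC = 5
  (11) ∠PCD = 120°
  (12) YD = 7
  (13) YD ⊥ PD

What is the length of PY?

Step 1: By the law of cosines on triangle DCP: DP² = 14² + 5² − 2·14·5·cos(120°) = 291, so DP ≈ 17.06.
Step 2: By the law of cosines on triangle PDY: PY² = 17.06² + 7² − 2·17.06·7·cos(90°) = 340, so PY = 2·√85.

Therefore, the length of PY = 2·√85.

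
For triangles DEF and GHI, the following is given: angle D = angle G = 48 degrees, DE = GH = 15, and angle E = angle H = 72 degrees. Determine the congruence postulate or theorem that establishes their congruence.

Consider the given information: angle D = angle G = 48 degrees, DE = GH = 15, and angle E = angle H = 72 degrees
This is not SAS or HL: SAS requires two sides and the included angle between them. HL only applies to right triangles with matching hypotenuse and leg.
The correct criterion is ASA. Two pairs of corresponding angles and the included side are equal (Angle-Side-Angle).

ASA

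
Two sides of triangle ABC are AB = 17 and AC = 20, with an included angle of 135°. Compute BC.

Law of cosines: BC^2 = 17^2 + 20^2 - 2(17)(20)cos(135°) = 340*sqrt(2) + 689, so BC = sqrt(340*sqrt(2) + 689).

sqrt(340*sqrt(2) + 689)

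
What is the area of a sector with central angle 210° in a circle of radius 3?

Sector area = π(3²)(7/12) = 21*pi/4

21*pi/4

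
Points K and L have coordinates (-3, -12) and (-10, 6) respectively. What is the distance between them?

The horizontal distance is |-10 - -3| = 7 and the vertical distance is |6 - -12| = 18.
By the Pythagorean theorem, d = sqrt(7^2 + 18^2) = sqrt(373).

sqrt(373)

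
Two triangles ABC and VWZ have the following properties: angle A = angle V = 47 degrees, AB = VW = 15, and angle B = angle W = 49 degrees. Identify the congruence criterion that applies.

The given information provides:
angle A = angle V = 47 degrees, AB = VW = 15, and angle B = angle W = 49 degrees
This matches the ASA congruence theorem.
Two pairs of corresponding angles and the included side are equal (Angle-Side-Angle).

ASA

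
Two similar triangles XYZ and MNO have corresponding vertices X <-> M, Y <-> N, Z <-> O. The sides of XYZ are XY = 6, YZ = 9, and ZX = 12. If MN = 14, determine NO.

k = 14/6 = 7/3. NO = 7/3 * 9 = 21.

21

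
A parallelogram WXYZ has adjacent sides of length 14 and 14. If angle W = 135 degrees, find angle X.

In a parallelogram, consecutive angles are supplementary (sum to 180°).
angle X = 180 - angle W
angle X = 180 - 135
angle X = 45 degrees

45 degrees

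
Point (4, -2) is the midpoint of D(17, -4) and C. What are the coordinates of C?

Using the midpoint formula: M = ((x1 + x2)/2, (y1 + y2)/2)
We know M = (4, -2) and D = (17, -4)
For x: 4 = (17 + x2)/2, so x2 = 2*4 - 17 = -9
For y: -2 = (-4 + y2)/2, so y2 = 2*-2 - -4 = 0
C = (-9, 0)

(-9, 0)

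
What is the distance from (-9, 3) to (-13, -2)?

The horizontal distance is |-13 - -9| = 4 and the vertical distance is |-2 - 3| = 5.
By the Pythagorean theorem, d = sqrt(4^2 + 5^2) = sqrt(41).

sqrt(41)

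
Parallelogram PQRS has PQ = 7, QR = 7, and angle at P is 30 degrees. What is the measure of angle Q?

Opposite sides of a parallelogram are parallel, so consecutive angles form co-interior angles on a transversal.
Co-interior angles sum to 180°, giving angle Q = 180 - 30 = 150 degrees.

150 degrees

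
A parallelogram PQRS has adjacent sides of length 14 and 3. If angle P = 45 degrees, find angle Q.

Consecutive angles are supplementary: angle Q = 180 - 45 = 135 degrees.

135 degrees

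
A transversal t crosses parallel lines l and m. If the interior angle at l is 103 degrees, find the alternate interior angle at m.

Alternate interior angles are equal: 103 degrees.

103 degrees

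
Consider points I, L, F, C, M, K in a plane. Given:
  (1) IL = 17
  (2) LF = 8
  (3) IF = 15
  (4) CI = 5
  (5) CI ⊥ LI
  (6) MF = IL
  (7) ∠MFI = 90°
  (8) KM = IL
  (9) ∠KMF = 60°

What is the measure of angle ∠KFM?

From the given relations: MF = IL = 17; KM = IL = 17.
Step 1: By the law of cosines on triangle FMK: FK² = 17² + 17² − 2·17·17·cos(60°) = 289, so FK = 17.
Step 2: By the inverse law of cosines on triangle KFM: cos(∠KFM) = (17² + 17² − 17²) / (2·17·17) = 289/578 = 0.5, so ∠KFM = 60°.

Therefore, the measure of angle ∠KFM = 60°.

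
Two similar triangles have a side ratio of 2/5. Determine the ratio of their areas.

Area scales with the square of linear dimensions. If every length is multiplied by 2/5, then the area is multiplied by (2/5)^2 = 4/25.
The area ratio is 4:25.

4:25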